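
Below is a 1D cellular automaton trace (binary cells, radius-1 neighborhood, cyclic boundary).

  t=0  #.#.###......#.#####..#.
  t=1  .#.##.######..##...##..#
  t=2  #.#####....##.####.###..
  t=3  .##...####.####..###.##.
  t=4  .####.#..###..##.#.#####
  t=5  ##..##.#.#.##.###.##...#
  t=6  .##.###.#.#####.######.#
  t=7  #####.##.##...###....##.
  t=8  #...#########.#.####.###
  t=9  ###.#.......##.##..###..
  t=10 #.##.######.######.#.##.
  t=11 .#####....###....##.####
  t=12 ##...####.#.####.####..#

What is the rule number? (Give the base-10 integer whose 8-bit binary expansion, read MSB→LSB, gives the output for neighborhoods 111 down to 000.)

121

  nb ###: next=.  (t=0,i=5, bit7=0)
  nb ##.: next=#  (t=0,i=6, bit6=1)
  nb #.#: next=#  (t=0,i=1, bit5=1)
  nb #..: next=#  (t=0,i=7, bit4=1)
  nb .##: next=#  (t=0,i=4, bit3=1)
  nb .#.: next=.  (t=0,i=0, bit2=0)
  nb ..#: next=.  (t=0,i=12, bit1=0)
  nb ...: next=#  (t=0,i=8, bit0=1)
  bits 01111001 = 121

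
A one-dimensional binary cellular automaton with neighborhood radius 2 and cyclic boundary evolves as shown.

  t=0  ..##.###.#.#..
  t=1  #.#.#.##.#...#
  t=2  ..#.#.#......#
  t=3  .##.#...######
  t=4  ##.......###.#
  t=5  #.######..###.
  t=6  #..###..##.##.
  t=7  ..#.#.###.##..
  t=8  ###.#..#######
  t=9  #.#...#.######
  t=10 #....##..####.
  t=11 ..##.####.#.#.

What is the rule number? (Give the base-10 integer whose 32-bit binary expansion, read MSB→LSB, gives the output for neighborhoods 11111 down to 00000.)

2876100727

  #####|#  b31=1 t=3,i=10
  ####.|.  b30=0 t=3,i=12
  ###.#|#  b29=1 t=0,i=7
  ###..|.  b28=0 t=4,i=1
  ##.##|#  b27=1 t=0,i=4
  ##.#.|.  b26=0 t=0,i=8
  ##..#|#  b25=1 t=5,i=8
  ##...|#  b24=1 t=4,i=2
  #.###|.  b23=0 t=0,i=5
  #.##.|#  b22=1 t=1,i=6
  #.#.#|#  b21=1 t=0,i=9
  #.#..|.  b20=0 t=0,i=11
  #..##|#  b19=1 t=5,i=9
  #..#.|#  b18=1 t=2,i=1
  #...#|.  b17=0 t=1,i=11
  #....|#  b16=1 t=0,i=13
  .####|#  b15=1 t=3,i=9
  .###.|#  b14=1 t=0,i=6
  .##.#|.  b13=0 t=0,i=3
  .##..|#  b12=1 t=7,i=11
  .#.##|.  b11=0 t=1,i=5
  .#.#.|.  b10=0 t=0,i=10
  .#..#|.  b9=0 t=2,i=0
  .#...|.  b8=0 t=0,i=12
  ..###|.  b7=0 t=3,i=8
  ..##.|#  b6=1 t=0,i=2
  ..#.#|#  b5=1 t=2,i=2
  ..#..|#  b4=1 t=2,i=13
  ...##|.  b3=0 t=0,i=1
  ...#.|#  b2=1 t=2,i=12
  ....#|#  b1=1 t=0,i=0
  .....|#  b0=1 t=2,i=9
  bits 10101011011011011101000001110111 = 2876100727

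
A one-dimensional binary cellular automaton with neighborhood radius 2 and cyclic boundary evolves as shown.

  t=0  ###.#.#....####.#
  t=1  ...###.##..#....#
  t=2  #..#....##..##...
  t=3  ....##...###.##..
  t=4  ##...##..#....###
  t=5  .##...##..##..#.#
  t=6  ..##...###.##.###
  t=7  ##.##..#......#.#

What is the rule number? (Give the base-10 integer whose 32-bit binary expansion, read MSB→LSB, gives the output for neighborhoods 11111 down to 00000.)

2544440737

  [31] ##### => #  t=4,i=16
  [30] ####. => .  t=0,i=1
  [29] ###.# => .  t=0,i=2
  [28] ###.. => #  t=4,i=1
  [27] ##.## => .  t=0,i=15
  [26] ##.#. => #  t=0,i=3
  [25] ##..# => #  t=1,i=9
  [24] ##... => #  t=2,i=14
  [23] #.### => #  t=0,i=16
  [22] #.##. => .  t=1,i=7
  [21] #.#.# => #  t=0,i=4
  [20] #.#.. => .  t=0,i=6
  [19] #..## => #  t=2,i=11
  [18] #..#. => .  t=1,i=10
  [17] #...# => .  t=1,i=1
  [16] #.... => #  t=0,i=8
  [15] .#### => .  t=0,i=0
  [14] .###. => .  t=1,i=4
  [13] .##.# => .  t=6,i=12
  [12] .##.. => #  t=1,i=8
  [11] .#.## => .  t=5,i=0
  [10] .#.#. => #  t=0,i=5
  [9] .#..# => .  t=2,i=1
  [8] .#... => #  t=0,i=7
  [7] ..### => #  t=0,i=11
  [6] ..##. => .  t=2,i=8
  [5] ..#.# => #  t=5,i=14
  [4] ..#.. => .  t=1,i=11
  [3] ...## => .  t=0,i=10
  [2] ...#. => .  t=1,i=15
  [1] ....# => .  t=0,i=9
  [0] ..... => #  t=3,i=0
  bits 10010111101010010001010110100001 = 2544440737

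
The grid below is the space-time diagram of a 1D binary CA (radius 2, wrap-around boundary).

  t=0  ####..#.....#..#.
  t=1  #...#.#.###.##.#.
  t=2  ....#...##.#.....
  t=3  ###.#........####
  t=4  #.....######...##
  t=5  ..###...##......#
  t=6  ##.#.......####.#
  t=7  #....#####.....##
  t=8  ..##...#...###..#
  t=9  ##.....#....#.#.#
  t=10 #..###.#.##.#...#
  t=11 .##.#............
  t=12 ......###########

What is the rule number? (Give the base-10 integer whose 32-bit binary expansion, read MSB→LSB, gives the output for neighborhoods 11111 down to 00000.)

  #####|#  b31=1 t=3,i=0
  ####.|.  b30=0 t=0,i=2
  ###.#|.  b29=0 t=1,i=10
  ###..|.  b28=0 t=0,i=3
  ##.##|#  b27=1 t=1,i=11
  ##.#.|.  b26=0 t=1,i=14
  ##..#|#  b25=1 t=0,i=4
  ##...|.  b24=0 t=4,i=1
  #.###|#  b23=1 t=0,i=0
  #.##.|.  b22=0 t=1,i=12
  #.#.#|.  b21=0 t=1,i=6
  #.#..|.  b20=0 t=1,i=0
  #..##|#  b19=1 t=5,i=1
  #..#.|.  b18=0 t=0,i=5
  #...#|.  b17=0 t=1,i=2
  #....|#  b16=1 t=0,i=8
  .####|.  b15=0 t=0,i=1
  .###.|#  b14=1 t=1,i=9
  .##.#|.  b13=0 t=1,i=13
  .##..|.  b12=0 t=5,i=9
  .#.##|.  b11=0 t=0,i=16
  .#.#.|.  b10=0 t=1,i=5
  .#..#|#  b9=1 t=0,i=13
  .#...|.  b8=0 t=0,i=7
  ..###|.  b7=0 t=3,i=13
  ..##.|.  b6=0 t=2,i=8
  ..#.#|#  b5=1 t=0,i=15
  ..#..|#  b4=1 t=0,i=6
  ...##|.  b3=0 t=2,i=7
  ...#.|.  b2=0 t=0,i=11
  ....#|#  b1=1 t=0,i=10
  .....|#  b0=1 t=0,i=9
  bits 10001010100010010100001000110011 = 2324251187

2324251187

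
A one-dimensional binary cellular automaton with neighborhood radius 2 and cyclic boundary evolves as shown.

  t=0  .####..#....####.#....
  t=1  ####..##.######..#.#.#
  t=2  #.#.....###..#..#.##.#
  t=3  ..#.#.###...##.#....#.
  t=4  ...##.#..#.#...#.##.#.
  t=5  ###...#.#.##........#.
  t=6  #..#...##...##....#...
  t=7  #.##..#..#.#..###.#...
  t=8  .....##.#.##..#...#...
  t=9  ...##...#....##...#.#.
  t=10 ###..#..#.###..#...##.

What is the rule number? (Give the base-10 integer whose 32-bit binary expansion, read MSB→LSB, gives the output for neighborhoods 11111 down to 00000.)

1236632730

  #####|.  b31=0 t=1,i=1
  ####.|#  b30=1 t=0,i=3
  ###.#|.  b29=0 t=0,i=15
  ###..|.  b28=0 t=0,i=4
  ##.##|#  b27=1 t=1,i=8
  ##.#.|.  b26=0 t=0,i=16
  ##..#|.  b25=0 t=0,i=5
  ##...|#  b24=1 t=3,i=9
  #.###|#  b23=1 t=1,i=9
  #.##.|.  b22=0 t=2,i=18
  #.#.#|#  b21=1 t=1,i=19
  #.#..|#  b20=1 t=0,i=17
  #..##|.  b19=0 t=1,i=5
  #..#.|#  b18=1 t=0,i=6
  #...#|.  b17=0 t=3,i=0
  #....|#  b16=1 t=0,i=9
  .####|#  b15=1 t=0,i=2
  .###.|.  b14=0 t=2,i=9
  .##.#|.  b13=0 t=1,i=7
  .##..|.  b12=0 t=5,i=11
  .#.##|.  b11=0 t=1,i=20
  .#.#.|#  b10=1 t=1,i=18
  .#..#|.  b9=0 t=2,i=14
  .#...|.  b8=0 t=0,i=8
  ..###|#  b7=1 t=0,i=1
  ..##.|.  b6=0 t=1,i=6
  ..#.#|.  b5=0 t=1,i=17
  ..#..|#  b4=1 t=0,i=7
  ...##|#  b3=1 t=0,i=0
  ...#.|.  b2=0 t=3,i=1
  ....#|#  b1=1 t=0,i=10
  .....|.  b0=0 t=0,i=20
  bits 01001001101101011000010010011010 = 1236632730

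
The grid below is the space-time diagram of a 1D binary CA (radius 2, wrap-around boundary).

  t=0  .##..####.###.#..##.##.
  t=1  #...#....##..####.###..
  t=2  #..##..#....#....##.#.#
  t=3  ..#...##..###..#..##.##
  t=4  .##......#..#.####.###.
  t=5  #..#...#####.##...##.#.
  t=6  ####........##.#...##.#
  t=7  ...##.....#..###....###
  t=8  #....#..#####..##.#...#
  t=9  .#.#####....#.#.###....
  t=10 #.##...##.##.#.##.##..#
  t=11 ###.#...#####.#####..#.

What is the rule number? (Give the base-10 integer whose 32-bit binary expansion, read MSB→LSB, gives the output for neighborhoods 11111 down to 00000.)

500968982

  nb #####: next=.  (t=5,i=9, bit31=0)
  nb ####.: next=.  (t=0,i=7, bit30=0)
  nb ###.#: next=.  (t=0,i=8, bit29=0)
  nb ###..: next=#  (t=1,i=20, bit28=1)
  nb ##.##: next=#  (t=0,i=9, bit27=1)
  nb ##.#.: next=#  (t=0,i=13, bit26=1)
  nb ##..#: next=.  (t=0,i=3, bit25=0)
  nb ##...: next=#  (t=4,i=3, bit24=1)
  nb #.###: next=#  (t=0,i=10, bit23=1)
  nb #.##.: next=#  (t=0,i=20, bit22=1)
  nb #.#.#: next=.  (t=2,i=20, bit21=0)
  nb #.#..: next=#  (t=0,i=14, bit20=1)
  nb #..##: next=#  (t=0,i=0, bit19=1)
  nb #..#.: next=#  (t=1,i=22, bit18=1)
  nb #...#: next=.  (t=1,i=2, bit17=0)
  nb #....: next=.  (t=1,i=6, bit16=0)
  nb .####: next=.  (t=0,i=6, bit15=0)
  nb .###.: next=.  (t=0,i=11, bit14=0)
  nb .##.#: next=#  (t=0,i=18, bit13=1)
  nb .##..: next=.  (t=0,i=2, bit12=0)
  nb .#.##: next=#  (t=2,i=21, bit11=1)
  nb .#.#.: next=#  (t=5,i=22, bit10=1)
  nb .#..#: next=#  (t=0,i=15, bit9=1)
  nb .#...: next=.  (t=1,i=1, bit8=0)
  nb ..###: next=.  (t=0,i=5, bit7=0)
  nb ..##.: next=.  (t=0,i=1, bit6=0)
  nb ..#.#: next=.  (t=4,i=12, bit5=0)
  nb ..#..: next=#  (t=1,i=0, bit4=1)
  nb ...##: next=.  (t=1,i=8, bit3=0)
  nb ...#.: next=#  (t=1,i=3, bit2=1)
  nb ....#: next=#  (t=1,i=7, bit1=1)
  nb .....: next=.  (t=4,i=5, bit0=0)
  bits 00011101110111000010111000010110 = 500968982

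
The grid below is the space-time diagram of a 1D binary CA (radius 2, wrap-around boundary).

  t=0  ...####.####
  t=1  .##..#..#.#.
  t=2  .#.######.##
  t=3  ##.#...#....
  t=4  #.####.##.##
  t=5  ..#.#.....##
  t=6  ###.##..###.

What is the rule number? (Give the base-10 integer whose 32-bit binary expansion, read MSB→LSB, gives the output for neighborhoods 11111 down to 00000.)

1186349946

  [31] ##### => .  t=2,i=5
  [30] ####. => #  t=0,i=5
  [29] ###.# => .  t=0,i=6
  [28] ###.. => .  t=0,i=11
  [27] ##.## => .  t=0,i=7
  [26] ##.#. => #  t=2,i=0
  [25] ##..# => #  t=1,i=3
  [24] ##... => .  t=0,i=0
  [23] #.### => #  t=0,i=8
  [22] #.##. => .  t=2,i=10
  [21] #.#.# => #  t=2,i=1
  [20] #.#.. => #  t=1,i=10
  [19] #..## => .  t=1,i=0
  [18] #..#. => #  t=1,i=4
  [17] #...# => #  t=0,i=1
  [16] #.... => .  t=3,i=9
  [15] .#### => .  t=0,i=4
  [14] .###. => #  t=4,i=11
  [13] .##.# => .  t=2,i=11
  [12] .##.. => .  t=1,i=2
  [11] .#.## => .  t=2,i=2
  [10] .#.#. => .  t=1,i=9
  [9] .#..# => #  t=1,i=6
  [8] .#... => #  t=3,i=4
  [7] ..### => .  t=0,i=3
  [6] ..##. => #  t=1,i=1
  [5] ..#.# => #  t=1,i=8
  [4] ..#.. => #  t=1,i=5
  [3] ...## => #  t=0,i=2
  [2] ...#. => .  t=3,i=6
  [1] ....# => #  t=3,i=10
  [0] ..... => .  t=5,i=7
  bits 01000110101101100100001101111010 = 1186349946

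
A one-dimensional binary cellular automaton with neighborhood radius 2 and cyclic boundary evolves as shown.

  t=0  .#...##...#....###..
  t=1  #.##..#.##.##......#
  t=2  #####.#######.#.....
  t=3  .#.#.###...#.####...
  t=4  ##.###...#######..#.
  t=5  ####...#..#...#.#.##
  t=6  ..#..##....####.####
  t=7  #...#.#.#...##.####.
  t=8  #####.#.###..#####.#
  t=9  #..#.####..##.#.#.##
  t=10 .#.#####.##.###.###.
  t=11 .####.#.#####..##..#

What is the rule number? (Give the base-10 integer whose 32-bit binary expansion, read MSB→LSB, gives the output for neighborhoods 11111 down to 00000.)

  [31] ##### => .  t=2,i=2
  [30] ####. => #  t=2,i=3
  [29] ###.# => .  t=2,i=4
  [28] ###.. => .  t=0,i=17
  [27] ##.## => #  t=1,i=1
  [26] ##.#. => #  t=2,i=13
  [25] ##..# => #  t=1,i=4
  [24] ##... => .  t=0,i=7
  [23] #.### => #  t=2,i=6
  [22] #.##. => #  t=1,i=2
  [21] #.#.# => #  t=3,i=3
  [20] #.#.. => #  t=2,i=14
  [19] #..## => #  t=6,i=4
  [18] #..#. => .  t=1,i=5
  [17] #...# => #  t=0,i=3
  [16] #.... => #  t=0,i=12
  [15] .#### => #  t=2,i=1
  [14] .###. => .  t=0,i=16
  [13] .##.# => #  t=1,i=0
  [12] .##.. => #  t=0,i=6
  [11] .#.## => #  t=1,i=7
  [10] .#.#. => .  t=3,i=2
  [9] .#..# => .  t=5,i=8
  [8] .#... => #  t=0,i=2
  [7] ..### => .  t=0,i=15
  [6] ..##. => .  t=0,i=5
  [5] ..#.# => #  t=1,i=6
  [4] ..#.. => .  t=0,i=1
  [3] ...## => .  t=0,i=4
  [2] ...#. => #  t=0,i=0
  [1] ....# => .  t=0,i=13
  [0] ..... => .  t=1,i=15
  bits 01001110111110111011100100100100 = 1325119780

1325119780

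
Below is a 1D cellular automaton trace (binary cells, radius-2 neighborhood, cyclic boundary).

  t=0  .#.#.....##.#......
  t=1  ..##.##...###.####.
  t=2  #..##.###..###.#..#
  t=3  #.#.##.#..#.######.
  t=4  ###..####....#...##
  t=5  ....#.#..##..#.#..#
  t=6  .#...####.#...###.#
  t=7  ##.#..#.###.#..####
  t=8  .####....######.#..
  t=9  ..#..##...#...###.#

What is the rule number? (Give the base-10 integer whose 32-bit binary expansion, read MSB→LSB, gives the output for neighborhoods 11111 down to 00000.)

  ##### -> .   bit 31 = 0  t=3,i=14
  ####. -> .   bit 30 = 0  t=1,i=16
  ###.# -> #   bit 29 = 1  t=1,i=12
  ###.. -> .   bit 28 = 0  t=1,i=17
  ##.## -> #   bit 27 = 1  t=1,i=4
  ##.#. -> #   bit 26 = 1  t=0,i=11
  ##..# -> .   bit 25 = 0  t=2,i=1
  ##... -> #   bit 24 = 1  t=1,i=7
  #.### -> .   bit 23 = 0  t=1,i=14
  #.##. -> .   bit 22 = 0  t=1,i=5
  #.#.# -> #   bit 21 = 1  t=3,i=0
  #.#.. -> #   bit 20 = 1  t=0,i=3
  #..## -> #   bit 19 = 1  t=2,i=2
  #..#. -> .   bit 18 = 0  t=3,i=9
  #...# -> #   bit 17 = 1  t=1,i=0
  #.... -> #   bit 16 = 1  t=0,i=5
  .#### -> #   bit 15 = 1  t=1,i=15
  .###. -> #   bit 14 = 1  t=1,i=11
  .##.# -> #   bit 13 = 1  t=0,i=10
  .##.. -> #   bit 12 = 1  t=1,i=6
  .#.## -> .   bit 11 = 0  t=3,i=3
  .#.#. -> #   bit 10 = 1  t=0,i=2
  .#..# -> #   bit 9 = 1  t=2,i=16
  .#... -> .   bit 8 = 0  t=0,i=4
  ..### -> .   bit 7 = 0  t=1,i=10
  ..##. -> .   bit 6 = 0  t=0,i=9
  ..#.# -> .   bit 5 = 0  t=0,i=1
  ..#.. -> #   bit 4 = 1  t=4,i=13
  ...## -> .   bit 3 = 0  t=0,i=8
  ...#. -> .   bit 2 = 0  t=0,i=0
  ....# -> .   bit 1 = 0  t=0,i=7
  ..... -> #   bit 0 = 1  t=0,i=6
  bits 00101101001110111111011000010001 = 758904337

758904337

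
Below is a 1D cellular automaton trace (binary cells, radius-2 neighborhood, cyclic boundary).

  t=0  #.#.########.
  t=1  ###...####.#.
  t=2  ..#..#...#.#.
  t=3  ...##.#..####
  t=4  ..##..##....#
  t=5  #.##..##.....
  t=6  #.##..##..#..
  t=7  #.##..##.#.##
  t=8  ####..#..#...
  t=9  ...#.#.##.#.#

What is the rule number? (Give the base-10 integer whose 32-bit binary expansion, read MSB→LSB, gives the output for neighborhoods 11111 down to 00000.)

3094615913

  #####|#  b31=1 t=0,i=6
  ####.|.  b30=0 t=0,i=10
  ###.#|#  b29=1 t=0,i=11
  ###..|#  b28=1 t=1,i=2
  ##.##|#  b27=1 t=7,i=1
  ##.#.|.  b26=0 t=0,i=12
  ##..#|.  b25=0 t=4,i=4
  ##...|.  b24=0 t=1,i=3
  #.###|.  b23=0 t=0,i=4
  #.##.|#  b22=1 t=5,i=2
  #.#.#|#  b21=1 t=0,i=0
  #.#..|#  b20=1 t=2,i=11
  #..##|.  b19=0 t=3,i=8
  #..#.|#  b18=1 t=2,i=4
  #...#|.  b17=0 t=1,i=4
  #....|.  b16=0 t=4,i=9
  .####|.  b15=0 t=0,i=5
  .###.|.  b14=0 t=1,i=1
  .##.#|.  b13=0 t=3,i=4
  .##..|#  b12=1 t=4,i=3
  .#.##|.  b11=0 t=0,i=3
  .#.#.|#  b10=1 t=0,i=1
  .#..#|#  b9=1 t=2,i=3
  .#...|#  b8=1 t=2,i=6
  ..###|.  b7=0 t=1,i=6
  ..##.|#  b6=1 t=3,i=3
  ..#.#|#  b5=1 t=2,i=9
  ..#..|.  b4=0 t=2,i=2
  ...##|#  b3=1 t=1,i=5
  ...#.|.  b2=0 t=2,i=1
  ....#|.  b1=0 t=4,i=10
  .....|#  b0=1 t=5,i=10
  bits 10111000011101000001011101101001 = 3094615913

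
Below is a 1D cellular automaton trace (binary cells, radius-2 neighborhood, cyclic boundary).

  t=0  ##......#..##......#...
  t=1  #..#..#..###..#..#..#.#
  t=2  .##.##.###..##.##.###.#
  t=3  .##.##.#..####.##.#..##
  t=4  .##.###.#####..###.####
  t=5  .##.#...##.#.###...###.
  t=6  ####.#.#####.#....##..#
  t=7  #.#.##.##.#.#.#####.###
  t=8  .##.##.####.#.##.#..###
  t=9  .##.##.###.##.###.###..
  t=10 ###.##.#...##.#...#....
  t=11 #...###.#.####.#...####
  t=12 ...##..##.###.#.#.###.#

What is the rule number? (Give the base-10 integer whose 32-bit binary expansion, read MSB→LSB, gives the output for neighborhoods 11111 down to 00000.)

  #####|.  b31=0 t=4,i=10
  ####.|#  b30=1 t=3,i=12
  ###.#|.  b29=0 t=2,i=20
  ###..|.  b28=0 t=1,i=11
  ##.##|.  b27=0 t=2,i=3
  ##.#.|#  b26=1 t=2,i=21
  ##..#|#  b25=1 t=1,i=1
  ##...|.  b24=0 t=0,i=2
  #.###|#  b23=1 t=2,i=7
  #.##.|#  b22=1 t=1,i=22
  #.#.#|#  b21=1 t=2,i=22
  #.#..|.  b20=0 t=3,i=7
  #..##|#  b19=1 t=0,i=10
  #..#.|#  b18=1 t=1,i=2
  #...#|.  b17=0 t=0,i=21
  #....|#  b16=1 t=0,i=3
  .####|#  b15=1 t=3,i=11
  .###.|.  b14=0 t=1,i=10
  .##.#|#  b13=1 t=2,i=2
  .##..|.  b12=0 t=0,i=1
  .#.##|.  b11=0 t=1,i=21
  .#.#.|.  b10=0 t=7,i=11
  .#..#|#  b9=1 t=0,i=9
  .#...|#  b8=1 t=0,i=20
  ..###|#  b7=1 t=1,i=9
  ..##.|#  b6=1 t=0,i=0
  ..#.#|#  b5=1 t=1,i=20
  ..#..|.  b4=0 t=0,i=8
  ...##|#  b3=1 t=0,i=22
  ...#.|.  b2=0 t=0,i=7
  ....#|#  b1=1 t=0,i=6
  .....|.  b0=0 t=0,i=4
  bits 01000110111011011010001111101010 = 1189979114

1189979114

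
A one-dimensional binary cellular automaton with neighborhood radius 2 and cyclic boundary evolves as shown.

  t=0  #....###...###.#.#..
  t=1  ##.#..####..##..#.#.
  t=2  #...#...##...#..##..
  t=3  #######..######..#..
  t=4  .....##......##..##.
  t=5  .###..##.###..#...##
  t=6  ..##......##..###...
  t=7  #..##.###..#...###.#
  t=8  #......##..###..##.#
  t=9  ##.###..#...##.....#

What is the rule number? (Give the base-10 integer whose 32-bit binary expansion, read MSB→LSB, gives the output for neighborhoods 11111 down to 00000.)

1900173111

  #####|.  b31=0 t=3,i=2
  ####.|#  b30=1 t=1,i=8
  ###.#|#  b29=1 t=0,i=13
  ###..|#  b28=1 t=0,i=7
  ##.##|.  b27=0 t=5,i=0
  ##.#.|.  b26=0 t=0,i=14
  ##..#|.  b25=0 t=1,i=10
  ##...|#  b24=1 t=0,i=8
  #.###|.  b23=0 t=5,i=1
  #.##.|#  b22=1 t=1,i=0
  #.#.#|.  b21=0 t=0,i=15
  #.#..|.  b20=0 t=0,i=17
  #..##|.  b19=0 t=1,i=5
  #..#.|.  b18=0 t=0,i=19
  #...#|#  b17=1 t=0,i=9
  #....|.  b16=0 t=0,i=2
  .####|.  b15=0 t=1,i=7
  .###.|#  b14=1 t=0,i=6
  .##.#|.  b13=0 t=1,i=1
  .##..|#  b12=1 t=1,i=13
  .#.##|.  b11=0 t=1,i=19
  .#.#.|#  b10=1 t=0,i=16
  .#..#|#  b9=1 t=0,i=18
  .#...|#  b8=1 t=0,i=1
  ..###|.  b7=0 t=0,i=5
  ..##.|.  b6=0 t=1,i=12
  ..#.#|#  b5=1 t=1,i=16
  ..#..|#  b4=1 t=0,i=0
  ...##|.  b3=0 t=0,i=4
  ...#.|#  b2=1 t=2,i=3
  ....#|#  b1=1 t=0,i=3
  .....|#  b0=1 t=4,i=1
  bits 01110001010000100101011100110111 = 1900173111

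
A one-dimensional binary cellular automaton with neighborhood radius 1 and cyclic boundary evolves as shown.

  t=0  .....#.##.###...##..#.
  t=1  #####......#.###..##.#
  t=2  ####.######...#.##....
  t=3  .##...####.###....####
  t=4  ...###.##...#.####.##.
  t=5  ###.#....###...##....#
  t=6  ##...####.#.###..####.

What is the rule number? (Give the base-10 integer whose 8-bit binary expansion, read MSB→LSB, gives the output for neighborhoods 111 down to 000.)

147

  nb ###: next=#  (t=0,i=11, bit7=1)
  nb ##.: next=.  (t=0,i=8, bit6=0)
  nb #.#: next=.  (t=0,i=6, bit5=0)
  nb #..: next=#  (t=0,i=13, bit4=1)
  nb .##: next=.  (t=0,i=7, bit3=0)
  nb .#.: next=.  (t=0,i=5, bit2=0)
  nb ..#: next=#  (t=0,i=4, bit1=1)
  nb ...: next=#  (t=0,i=0, bit0=1)
  bits 10010011 = 147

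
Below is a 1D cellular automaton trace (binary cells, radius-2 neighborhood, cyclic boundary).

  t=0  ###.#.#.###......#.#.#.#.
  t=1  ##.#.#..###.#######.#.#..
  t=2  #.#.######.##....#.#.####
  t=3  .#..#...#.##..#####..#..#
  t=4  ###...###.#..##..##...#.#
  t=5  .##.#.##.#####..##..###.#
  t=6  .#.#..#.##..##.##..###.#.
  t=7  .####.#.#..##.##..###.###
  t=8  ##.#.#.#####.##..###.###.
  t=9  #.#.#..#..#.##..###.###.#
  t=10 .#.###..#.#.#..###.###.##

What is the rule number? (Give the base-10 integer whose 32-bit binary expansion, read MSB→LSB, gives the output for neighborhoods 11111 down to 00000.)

1557874407

  #####|.  b31=0 t=1,i=14
  ####.|#  b30=1 t=1,i=17
  ###.#|.  b29=0 t=0,i=2
  ###..|#  b28=1 t=0,i=10
  ##.##|#  b27=1 t=1,i=11
  ##.#.|#  b26=1 t=0,i=3
  ##..#|.  b25=0 t=3,i=12
  ##...|.  b24=0 t=0,i=11
  #.###|#  b23=1 t=0,i=0
  #.##.|#  b22=1 t=2,i=11
  #.#.#|.  b21=0 t=0,i=4
  #.#..|#  b20=1 t=1,i=5
  #..##|#  b19=1 t=1,i=7
  #..#.|.  b18=0 t=3,i=3
  #...#|#  b17=1 t=3,i=6
  #....|#  b16=1 t=0,i=12
  .####|.  b15=0 t=1,i=13
  .###.|#  b14=1 t=0,i=1
  .##.#|.  b13=0 t=1,i=1
  .##..|.  b12=0 t=2,i=12
  .#.##|.  b11=0 t=0,i=7
  .#.#.|#  b10=1 t=0,i=5
  .#..#|#  b9=1 t=1,i=6
  .#...|.  b8=0 t=3,i=5
  ..###|#  b7=1 t=1,i=8
  ..##.|#  b6=1 t=1,i=0
  ..#.#|#  b5=1 t=0,i=17
  ..#..|.  b4=0 t=3,i=4
  ...##|.  b3=0 t=4,i=5
  ...#.|#  b2=1 t=0,i=16
  ....#|#  b1=1 t=0,i=15
  .....|#  b0=1 t=0,i=13
  bits 01011100110110110100011011100111 = 1557874407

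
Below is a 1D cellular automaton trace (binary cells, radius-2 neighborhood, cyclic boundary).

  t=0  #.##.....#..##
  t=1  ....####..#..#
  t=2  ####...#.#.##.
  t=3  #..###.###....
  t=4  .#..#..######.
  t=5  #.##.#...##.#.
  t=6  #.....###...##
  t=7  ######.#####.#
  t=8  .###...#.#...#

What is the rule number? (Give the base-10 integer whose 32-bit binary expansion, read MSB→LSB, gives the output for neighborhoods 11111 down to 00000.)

2443659051

  ##### -> #   bit 31 = 1  t=4,i=9
  ####. -> .   bit 30 = 0  t=1,i=6
  ###.# -> .   bit 29 = 0  t=0,i=0
  ###.. -> #   bit 28 = 1  t=1,i=7
  ##.## -> .   bit 27 = 0  t=0,i=1
  ##.#. -> .   bit 26 = 0  t=5,i=4
  ##..# -> .   bit 25 = 0  t=1,i=8
  ##... -> #   bit 24 = 1  t=0,i=4
  #.### -> #   bit 23 = 1  t=2,i=0
  #.##. -> .   bit 22 = 0  t=0,i=2
  #.#.# -> #   bit 21 = 1  t=2,i=9
  #.#.. -> .   bit 20 = 0  t=5,i=5
  #..## -> .   bit 19 = 0  t=0,i=11
  #..#. -> #   bit 18 = 1  t=1,i=9
  #...# -> #   bit 17 = 1  t=2,i=5
  #.... -> #   bit 16 = 1  t=0,i=5
  .#### -> .   bit 15 = 0  t=1,i=5
  .###. -> #   bit 14 = 1  t=0,i=13
  .##.# -> .   bit 13 = 0  t=2,i=12
  .##.. -> .   bit 12 = 0  t=0,i=3
  .#.## -> .   bit 11 = 0  t=2,i=10
  .#.#. -> #   bit 10 = 1  t=2,i=8
  .#..# -> #   bit 9 = 1  t=0,i=10
  .#... -> #   bit 8 = 1  t=1,i=0
  ..### -> .   bit 7 = 0  t=0,i=12
  ..##. -> .   bit 6 = 0  t=5,i=9
  ..#.# -> #   bit 5 = 1  t=2,i=7
  ..#.. -> .   bit 4 = 0  t=0,i=9
  ...## -> #   bit 3 = 1  t=1,i=3
  ...#. -> .   bit 2 = 0  t=0,i=8
  ....# -> #   bit 1 = 1  t=0,i=7
  ..... -> #   bit 0 = 1  t=0,i=6
  bits 10010001101001110100011100101011 = 2443659051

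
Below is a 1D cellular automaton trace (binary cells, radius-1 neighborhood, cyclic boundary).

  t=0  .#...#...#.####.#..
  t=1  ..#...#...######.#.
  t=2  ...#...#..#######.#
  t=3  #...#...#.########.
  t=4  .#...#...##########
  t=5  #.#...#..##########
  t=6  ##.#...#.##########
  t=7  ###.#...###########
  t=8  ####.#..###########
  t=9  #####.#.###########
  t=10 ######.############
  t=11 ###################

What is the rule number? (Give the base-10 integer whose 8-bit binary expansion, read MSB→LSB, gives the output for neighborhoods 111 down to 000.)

  nb ###: next=#  (t=0,i=12, bit7=1)
  nb ##.: next=#  (t=0,i=14, bit6=1)
  nb #.#: next=#  (t=0,i=10, bit5=1)
  nb #..: next=#  (t=0,i=2, bit4=1)
  nb .##: next=#  (t=0,i=11, bit3=1)
  nb .#.: next=.  (t=0,i=1, bit2=0)
  nb ..#: next=.  (t=0,i=0, bit1=0)
  nb ...: next=.  (t=0,i=3, bit0=0)
  bits 11111000 = 248

248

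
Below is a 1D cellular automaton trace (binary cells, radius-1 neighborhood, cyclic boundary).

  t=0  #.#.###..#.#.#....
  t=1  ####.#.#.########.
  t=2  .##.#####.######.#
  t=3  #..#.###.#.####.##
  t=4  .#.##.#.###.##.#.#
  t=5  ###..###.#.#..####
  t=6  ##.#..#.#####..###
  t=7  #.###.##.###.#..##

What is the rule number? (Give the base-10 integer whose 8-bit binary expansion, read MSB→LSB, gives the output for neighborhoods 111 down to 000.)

181

  ###|#  b7=1 t=0,i=5
  ##.|.  b6=0 t=0,i=6
  #.#|#  b5=1 t=0,i=1
  #..|#  b4=1 t=0,i=7
  .##|.  b3=0 t=0,i=4
  .#.|#  b2=1 t=0,i=0
  ..#|.  b1=0 t=0,i=8
  ...|#  b0=1 t=0,i=15
  bits 10110101 = 181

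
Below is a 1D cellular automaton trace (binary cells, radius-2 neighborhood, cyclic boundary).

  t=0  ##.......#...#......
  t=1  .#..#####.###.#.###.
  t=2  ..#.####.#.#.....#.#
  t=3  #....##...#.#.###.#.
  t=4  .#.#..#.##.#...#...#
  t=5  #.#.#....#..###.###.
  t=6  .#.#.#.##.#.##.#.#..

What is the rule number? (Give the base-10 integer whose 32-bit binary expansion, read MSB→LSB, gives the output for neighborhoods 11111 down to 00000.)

  #####|#  b31=1 t=1,i=6
  ####.|#  b30=1 t=1,i=7
  ###.#|.  b29=0 t=1,i=8
  ###..|.  b28=0 t=1,i=18
  ##.##|#  b27=1 t=1,i=9
  ##.#.|.  b26=0 t=1,i=13
  ##..#|#  b25=1 t=1,i=19
  ##...|.  b24=0 t=0,i=2
  #.###|.  b23=0 t=1,i=10
  #.##.|.  b22=0 t=4,i=8
  #.#.#|.  b21=0 t=1,i=14
  #.#..|.  b20=0 t=2,i=11
  #..##|.  b19=0 t=1,i=3
  #..#.|.  b18=0 t=1,i=0
  #...#|#  b17=1 t=0,i=11
  #....|.  b16=0 t=0,i=3
  .####|#  b15=1 t=1,i=5
  .###.|#  b14=1 t=1,i=11
  .##.#|#  b13=1 t=4,i=9
  .##..|#  b12=1 t=0,i=1
  .#.##|.  b11=0 t=1,i=15
  .#.#.|#  b10=1 t=2,i=10
  .#..#|#  b9=1 t=1,i=2
  .#...|#  b8=1 t=0,i=10
  ..###|#  b7=1 t=1,i=4
  ..##.|.  b6=0 t=0,i=0
  ..#.#|.  b5=0 t=2,i=2
  ..#..|.  b4=0 t=0,i=9
  ...##|.  b3=0 t=0,i=19
  ...#.|#  b2=1 t=0,i=8
  ....#|#  b1=1 t=0,i=7
  .....|#  b0=1 t=0,i=4
  bits 11001010000000101111011110000111 = 3389192071

3389192071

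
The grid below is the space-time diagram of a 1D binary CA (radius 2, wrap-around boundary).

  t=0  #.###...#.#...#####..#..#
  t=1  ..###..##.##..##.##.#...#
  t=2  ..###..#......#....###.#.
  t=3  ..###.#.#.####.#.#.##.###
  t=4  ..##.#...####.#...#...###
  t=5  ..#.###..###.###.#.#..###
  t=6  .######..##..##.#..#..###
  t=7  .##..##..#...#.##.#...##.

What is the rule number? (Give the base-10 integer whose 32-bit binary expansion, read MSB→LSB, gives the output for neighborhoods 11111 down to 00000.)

  ##### -> .   bit 31 = 0  t=0,i=16
  ####. -> #   bit 30 = 1  t=0,i=17
  ###.# -> .   bit 29 = 0  t=2,i=21
  ###.. -> #   bit 28 = 1  t=0,i=4
  ##.## -> .   bit 27 = 0  t=0,i=1
  ##.#. -> #   bit 26 = 1  t=1,i=19
  ##..# -> .   bit 25 = 0  t=0,i=19
  ##... -> .   bit 24 = 0  t=0,i=5
  #.### -> #   bit 23 = 1  t=0,i=2
  #.##. -> .   bit 22 = 0  t=1,i=10
  #.#.# -> .   bit 21 = 0  t=3,i=6
  #.#.. -> #   bit 20 = 1  t=0,i=10
  #..## -> .   bit 19 = 0  t=0,i=23
  #..#. -> #   bit 18 = 1  t=0,i=20
  #...# -> .   bit 17 = 0  t=0,i=6
  #.... -> .   bit 16 = 0  t=2,i=9
  .#### -> #   bit 15 = 1  t=0,i=15
  .###. -> #   bit 14 = 1  t=0,i=3
  .##.# -> .   bit 13 = 0  t=0,i=0
  .##.. -> .   bit 12 = 0  t=1,i=11
  .#.## -> #   bit 11 = 1  t=3,i=9
  .#.#. -> .   bit 10 = 0  t=0,i=9
  .#..# -> .   bit 9 = 0  t=0,i=22
  .#... -> #   bit 8 = 1  t=0,i=11
  ..### -> #   bit 7 = 1  t=0,i=14
  ..##. -> #   bit 6 = 1  t=0,i=24
  ..#.# -> #   bit 5 = 1  t=0,i=8
  ..#.. -> .   bit 4 = 0  t=0,i=21
  ...## -> .   bit 3 = 0  t=0,i=13
  ...#. -> #   bit 2 = 1  t=0,i=7
  ....# -> #   bit 1 = 1  t=2,i=12
  ..... -> #   bit 0 = 1  t=2,i=10
  bits 01010100100101001100100111100111 = 1419037159

1419037159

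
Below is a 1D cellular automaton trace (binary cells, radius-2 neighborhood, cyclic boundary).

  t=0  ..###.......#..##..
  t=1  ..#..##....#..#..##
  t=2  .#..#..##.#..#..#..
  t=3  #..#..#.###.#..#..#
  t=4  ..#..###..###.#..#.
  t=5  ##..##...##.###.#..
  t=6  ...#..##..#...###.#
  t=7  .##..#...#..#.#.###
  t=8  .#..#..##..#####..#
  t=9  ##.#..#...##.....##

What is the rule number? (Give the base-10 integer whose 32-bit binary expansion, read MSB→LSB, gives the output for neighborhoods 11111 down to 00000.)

  ##### -> .   bit 31 = 0  t=8,i=13
  ####. -> .   bit 30 = 0  t=8,i=14
  ###.# -> #   bit 29 = 1  t=3,i=10
  ###.. -> .   bit 28 = 0  t=0,i=4
  ##.## -> .   bit 27 = 0  t=5,i=11
  ##.#. -> #   bit 26 = 1  t=2,i=9
  ##..# -> .   bit 25 = 0  t=1,i=0
  ##... -> #   bit 24 = 1  t=0,i=5
  #.### -> .   bit 23 = 0  t=3,i=8
  #.##. -> #   bit 22 = 1  t=7,i=1
  #.#.# -> #   bit 21 = 1  t=7,i=14
  #.#.. -> #   bit 20 = 1  t=2,i=10
  #..## -> #   bit 19 = 1  t=0,i=14
  #..#. -> #   bit 18 = 1  t=1,i=1
  #...# -> #   bit 17 = 1  t=2,i=18
  #.... -> #   bit 16 = 1  t=0,i=6
  .#### -> .   bit 15 = 0  t=8,i=12
  .###. -> .   bit 14 = 0  t=0,i=3
  .##.# -> #   bit 13 = 1  t=2,i=8
  .##.. -> .   bit 12 = 0  t=0,i=16
  .#.## -> #   bit 11 = 1  t=3,i=7
  .#.#. -> #   bit 10 = 1  t=7,i=13
  .#..# -> .   bit 9 = 0  t=0,i=13
  .#... -> .   bit 8 = 0  t=2,i=17
  ..### -> #   bit 7 = 1  t=0,i=2
  ..##. -> .   bit 6 = 0  t=0,i=15
  ..#.# -> #   bit 5 = 1  t=3,i=6
  ..#.. -> .   bit 4 = 0  t=0,i=12
  ...## -> .   bit 3 = 0  t=0,i=1
  ...#. -> #   bit 2 = 1  t=0,i=11
  ....# -> .   bit 1 = 0  t=0,i=0
  ..... -> .   bit 0 = 0  t=0,i=7
  bits 00100101011111110010110010100100 = 629091492

629091492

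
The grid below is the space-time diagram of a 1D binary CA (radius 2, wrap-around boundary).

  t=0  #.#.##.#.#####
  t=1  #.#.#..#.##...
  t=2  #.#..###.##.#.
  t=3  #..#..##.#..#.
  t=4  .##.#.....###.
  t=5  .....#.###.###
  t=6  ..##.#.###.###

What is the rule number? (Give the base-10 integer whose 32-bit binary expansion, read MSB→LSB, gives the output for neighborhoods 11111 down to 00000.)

853988139

  nb #####: next=.  (t=0,i=11, bit31=0)
  nb ####.: next=.  (t=0,i=13, bit30=0)
  nb ###.#: next=#  (t=0,i=0, bit29=1)
  nb ###..: next=#  (t=4,i=12, bit28=1)
  nb ##.##: next=.  (t=2,i=8, bit27=0)
  nb ##.#.: next=.  (t=0,i=1, bit26=0)
  nb ##..#: next=#  (t=4,i=13, bit25=1)
  nb ##...: next=.  (t=1,i=11, bit24=0)
  nb #.###: next=#  (t=0,i=9, bit23=1)
  nb #.##.: next=#  (t=0,i=4, bit22=1)
  nb #.#.#: next=#  (t=0,i=2, bit21=1)
  nb #.#..: next=.  (t=1,i=4, bit20=0)
  nb #..##: next=.  (t=2,i=4, bit19=0)
  nb #..#.: next=#  (t=1,i=6, bit18=1)
  nb #...#: next=#  (t=1,i=12, bit17=1)
  nb #....: next=.  (t=4,i=6, bit16=0)
  nb .####: next=#  (t=0,i=10, bit15=1)
  nb .###.: next=#  (t=2,i=6, bit14=1)
  nb .##.#: next=.  (t=0,i=5, bit13=0)
  nb .##..: next=#  (t=1,i=10, bit12=1)
  nb .#.##: next=.  (t=0,i=3, bit11=0)
  nb .#.#.: next=.  (t=1,i=1, bit10=0)
  nb .#..#: next=#  (t=1,i=5, bit9=1)
  nb .#...: next=#  (t=4,i=5, bit8=1)
  nb ..###: next=.  (t=2,i=5, bit7=0)
  nb ..##.: next=.  (t=3,i=6, bit6=0)
  nb ..#.#: next=#  (t=1,i=0, bit5=1)
  nb ..#..: next=.  (t=3,i=3, bit4=0)
  nb ...##: next=#  (t=4,i=9, bit3=1)
  nb ...#.: next=.  (t=1,i=13, bit2=0)
  nb ....#: next=#  (t=4,i=8, bit1=1)
  nb .....: next=#  (t=4,i=7, bit0=1)
  bits 00110010111001101101001100101011 = 853988139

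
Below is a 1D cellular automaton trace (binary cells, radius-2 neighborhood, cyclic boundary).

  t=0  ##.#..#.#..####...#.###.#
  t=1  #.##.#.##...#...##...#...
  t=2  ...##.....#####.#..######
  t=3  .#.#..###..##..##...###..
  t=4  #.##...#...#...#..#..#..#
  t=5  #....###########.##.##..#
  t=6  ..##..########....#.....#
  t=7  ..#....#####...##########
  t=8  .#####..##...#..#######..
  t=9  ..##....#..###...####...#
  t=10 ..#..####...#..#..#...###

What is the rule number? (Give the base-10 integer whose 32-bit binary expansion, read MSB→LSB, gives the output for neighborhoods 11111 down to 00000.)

  [31] ##### => #  t=2,i=12
  [30] ####. => .  t=0,i=13
  [29] ###.# => .  t=0,i=1
  [28] ###.. => .  t=0,i=14
  [27] ##.## => .  t=0,i=23
  [26] ##.#. => #  t=0,i=2
  [25] ##..# => .  t=3,i=9
  [24] ##... => .  t=0,i=15
  [23] #.### => .  t=0,i=20
  [22] #.##. => .  t=1,i=2
  [21] #.#.# => .  t=1,i=5
  [20] #.#.. => #  t=0,i=3
  [19] #..## => .  t=0,i=10
  [18] #..#. => #  t=0,i=5
  [17] #...# => #  t=0,i=16
  [16] #.... => #  t=2,i=6
  [15] .#### => #  t=0,i=12
  [14] .###. => #  t=0,i=0
  [13] .##.# => #  t=1,i=3
  [12] .##.. => .  t=1,i=8
  [11] .#.## => .  t=0,i=19
  [10] .#.#. => #  t=0,i=7
  [9] .#..# => .  t=0,i=4
  [8] .#... => #  t=1,i=13
  [7] ..### => .  t=0,i=11
  [6] ..##. => #  t=1,i=16
  [5] ..#.# => .  t=0,i=6
  [4] ..#.. => #  t=1,i=12
  [3] ...## => .  t=1,i=15
  [2] ...#. => #  t=0,i=17
  [1] ....# => #  t=2,i=8
  [0] ..... => #  t=2,i=7
  bits 10000100000101111110010101010111 = 2216158551

2216158551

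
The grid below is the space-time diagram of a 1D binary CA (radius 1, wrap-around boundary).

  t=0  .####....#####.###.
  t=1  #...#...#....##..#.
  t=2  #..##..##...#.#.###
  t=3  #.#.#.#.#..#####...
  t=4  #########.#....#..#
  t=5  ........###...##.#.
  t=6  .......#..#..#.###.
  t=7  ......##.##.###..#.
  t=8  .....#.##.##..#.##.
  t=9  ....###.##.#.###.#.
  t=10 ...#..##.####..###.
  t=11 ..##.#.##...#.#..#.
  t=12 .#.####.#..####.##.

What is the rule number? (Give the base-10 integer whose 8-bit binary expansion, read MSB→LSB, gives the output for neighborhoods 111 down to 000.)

102

  [7] ### => .  t=0,i=2
  [6] ##. => #  t=0,i=4
  [5] #.# => #  t=0,i=14
  [4] #.. => .  t=0,i=5
  [3] .## => .  t=0,i=1
  [2] .#. => #  t=1,i=0
  [1] ..# => #  t=0,i=0
  [0] ... => .  t=0,i=6
  bits 01100110 = 102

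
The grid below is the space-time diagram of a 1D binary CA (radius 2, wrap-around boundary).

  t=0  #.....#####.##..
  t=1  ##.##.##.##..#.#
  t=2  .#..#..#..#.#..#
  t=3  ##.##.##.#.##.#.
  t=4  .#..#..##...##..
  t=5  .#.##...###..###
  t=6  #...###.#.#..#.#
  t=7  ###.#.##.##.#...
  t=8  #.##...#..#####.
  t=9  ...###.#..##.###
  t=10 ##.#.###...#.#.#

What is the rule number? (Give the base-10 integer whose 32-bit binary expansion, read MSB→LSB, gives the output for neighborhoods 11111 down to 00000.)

  [31] ##### => .  t=0,i=8
  [30] ####. => #  t=0,i=9
  [29] ###.# => #  t=0,i=10
  [28] ###.. => #  t=5,i=10
  [27] ##.## => .  t=0,i=11
  [26] ##.#. => #  t=3,i=8
  [25] ##..# => .  t=0,i=14
  [24] ##... => #  t=4,i=9
  [23] #.### => #  t=1,i=15
  [22] #.##. => .  t=0,i=12
  [21] #.#.# => .  t=3,i=9
  [20] #.#.. => #  t=2,i=1
  [19] #..## => .  t=4,i=6
  [18] #..#. => #  t=0,i=15
  [17] #...# => #  t=4,i=10
  [16] #.... => .  t=0,i=2
  [15] .#### => #  t=0,i=7
  [14] .###. => .  t=1,i=0
  [13] .##.# => #  t=1,i=4
  [12] .##.. => #  t=0,i=13
  [11] .#.## => .  t=1,i=14
  [10] .#.#. => #  t=2,i=0
  [9] .#..# => .  t=2,i=2
  [8] .#... => #  t=0,i=1
  [7] ..### => #  t=0,i=6
  [6] ..##. => .  t=4,i=7
  [5] ..#.# => .  t=1,i=13
  [4] ..#.. => #  t=0,i=0
  [3] ...## => .  t=0,i=5
  [2] ...#. => .  t=4,i=0
  [1] ....# => #  t=0,i=4
  [0] ..... => #  t=0,i=3
  bits 01110101100101101011010110010011 = 1972811155

1972811155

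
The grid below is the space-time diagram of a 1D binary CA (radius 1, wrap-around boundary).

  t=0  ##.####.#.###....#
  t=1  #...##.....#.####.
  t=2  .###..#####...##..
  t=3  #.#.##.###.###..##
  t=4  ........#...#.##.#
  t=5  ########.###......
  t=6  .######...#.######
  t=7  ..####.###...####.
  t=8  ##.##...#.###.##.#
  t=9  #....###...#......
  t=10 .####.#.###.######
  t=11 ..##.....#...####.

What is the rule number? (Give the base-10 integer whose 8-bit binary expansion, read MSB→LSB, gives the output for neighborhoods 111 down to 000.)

  ###|#  b7=1 t=0,i=0
  ##.|.  b6=0 t=0,i=1
  #.#|.  b5=0 t=0,i=2
  #..|#  b4=1 t=0,i=13
  .##|.  b3=0 t=0,i=3
  .#.|.  b2=0 t=0,i=8
  ..#|#  b1=1 t=0,i=16
  ...|#  b0=1 t=0,i=14
  bits 10010011 = 147

147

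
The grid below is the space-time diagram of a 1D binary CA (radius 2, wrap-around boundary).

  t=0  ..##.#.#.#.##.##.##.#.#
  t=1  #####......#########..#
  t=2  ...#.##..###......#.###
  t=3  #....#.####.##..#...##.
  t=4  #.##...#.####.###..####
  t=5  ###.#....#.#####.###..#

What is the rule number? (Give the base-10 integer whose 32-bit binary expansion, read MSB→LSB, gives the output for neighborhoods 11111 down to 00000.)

  [31] ##### => .  t=1,i=1
  [30] ####. => #  t=1,i=3
  [29] ###.# => #  t=3,i=10
  [28] ###.. => .  t=1,i=4
  [27] ##.## => #  t=0,i=13
  [26] ##.#. => #  t=0,i=4
  [25] ##..# => #  t=1,i=20
  [24] ##... => #  t=1,i=5
  [23] #.### => #  t=2,i=20
  [22] #.##. => #  t=0,i=11
  [21] #.#.# => .  t=0,i=5
  [20] #.#.. => #  t=0,i=22
  [19] #..## => #  t=0,i=1
  [18] #..#. => #  t=3,i=15
  [17] #...# => .  t=2,i=1
  [16] #.... => #  t=1,i=6
  [15] .#### => .  t=1,i=0
  [14] .###. => #  t=2,i=10
  [13] .##.# => #  t=0,i=3
  [12] .##.. => .  t=2,i=6
  [11] .#.## => .  t=0,i=10
  [10] .#.#. => .  t=0,i=6
  [9] .#..# => #  t=0,i=0
  [8] .#... => .  t=3,i=1
  [7] ..### => #  t=1,i=11
  [6] ..##. => #  t=0,i=2
  [5] ..#.# => .  t=2,i=3
  [4] ..#.. => #  t=3,i=16
  [3] ...## => #  t=1,i=10
  [2] ...#. => .  t=2,i=2
  [1] ....# => #  t=1,i=9
  [0] ..... => .  t=1,i=7
  bits 01101111110111010110001011011010 = 1876779738

1876779738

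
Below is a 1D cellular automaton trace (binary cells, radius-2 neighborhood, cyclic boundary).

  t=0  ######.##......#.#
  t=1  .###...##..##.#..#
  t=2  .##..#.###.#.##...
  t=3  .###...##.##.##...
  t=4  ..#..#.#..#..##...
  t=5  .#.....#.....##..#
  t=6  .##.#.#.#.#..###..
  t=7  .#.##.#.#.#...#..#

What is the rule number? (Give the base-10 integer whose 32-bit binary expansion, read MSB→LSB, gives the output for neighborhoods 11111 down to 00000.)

  ##### -> #   bit 31 = 1  t=0,i=1
  ####. -> .   bit 30 = 0  t=0,i=4
  ###.# -> .   bit 29 = 0  t=0,i=5
  ###.. -> .   bit 28 = 0  t=1,i=3
  ##.## -> .   bit 27 = 0  t=0,i=6
  ##.#. -> #   bit 26 = 1  t=1,i=13
  ##..# -> #   bit 25 = 1  t=1,i=9
  ##... -> .   bit 24 = 0  t=0,i=9
  #.### -> #   bit 23 = 1  t=0,i=17
  #.##. -> #   bit 22 = 1  t=0,i=7
  #.#.# -> #   bit 21 = 1  t=2,i=11
  #.#.. -> #   bit 20 = 1  t=1,i=14
  #..## -> .   bit 19 = 0  t=1,i=10
  #..#. -> .   bit 18 = 0  t=1,i=16
  #...# -> #   bit 17 = 1  t=1,i=5
  #.... -> .   bit 16 = 0  t=0,i=10
  .#### -> .   bit 15 = 0  t=0,i=0
  .###. -> #   bit 14 = 1  t=1,i=2
  .##.# -> .   bit 13 = 0  t=1,i=12
  .##.. -> #   bit 12 = 1  t=0,i=8
  .#.## -> .   bit 11 = 0  t=0,i=16
  .#.#. -> .   bit 10 = 0  t=4,i=6
  .#..# -> .   bit 9 = 0  t=1,i=15
  .#... -> #   bit 8 = 1  t=5,i=2
  ..### -> .   bit 7 = 0  t=3,i=1
  ..##. -> #   bit 6 = 1  t=1,i=7
  ..#.# -> .   bit 5 = 0  t=0,i=15
  ..#.. -> .   bit 4 = 0  t=4,i=2
  ...## -> .   bit 3 = 0  t=1,i=6
  ...#. -> #   bit 2 = 1  t=0,i=14
  ....# -> .   bit 1 = 0  t=0,i=13
  ..... -> #   bit 0 = 1  t=0,i=11
  bits 10000110111100100101000101000101 = 2264027461

2264027461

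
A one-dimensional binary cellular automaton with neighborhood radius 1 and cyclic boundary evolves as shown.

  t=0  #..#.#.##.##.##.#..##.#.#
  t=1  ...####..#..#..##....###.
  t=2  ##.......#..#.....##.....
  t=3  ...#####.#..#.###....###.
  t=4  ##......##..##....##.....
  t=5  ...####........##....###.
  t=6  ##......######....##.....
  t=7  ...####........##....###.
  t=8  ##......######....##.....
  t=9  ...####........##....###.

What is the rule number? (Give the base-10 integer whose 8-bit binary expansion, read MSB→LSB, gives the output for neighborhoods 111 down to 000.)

37

  ### -> .   bit 7 = 0  t=1,i=4
  ##. -> .   bit 6 = 0  t=0,i=0
  #.# -> #   bit 5 = 1  t=0,i=4
  #.. -> .   bit 4 = 0  t=0,i=1
  .## -> .   bit 3 = 0  t=0,i=7
  .#. -> #   bit 2 = 1  t=0,i=3
  ..# -> .   bit 1 = 0  t=0,i=2
  ... -> #   bit 0 = 1  t=1,i=0
  bits 00100101 = 37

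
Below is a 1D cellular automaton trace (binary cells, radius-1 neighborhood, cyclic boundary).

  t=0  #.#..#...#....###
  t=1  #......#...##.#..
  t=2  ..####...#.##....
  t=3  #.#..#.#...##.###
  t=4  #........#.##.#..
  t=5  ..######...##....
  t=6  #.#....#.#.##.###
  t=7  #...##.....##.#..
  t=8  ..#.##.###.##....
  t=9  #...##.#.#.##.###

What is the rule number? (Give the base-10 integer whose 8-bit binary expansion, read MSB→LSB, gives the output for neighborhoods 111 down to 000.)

  [7] ### => .  t=0,i=15
  [6] ##. => #  t=0,i=0
  [5] #.# => .  t=0,i=1
  [4] #.. => .  t=0,i=3
  [3] .## => #  t=0,i=14
  [2] .#. => .  t=0,i=2
  [1] ..# => .  t=0,i=4
  [0] ... => #  t=0,i=7
  bits 01001001 = 73

73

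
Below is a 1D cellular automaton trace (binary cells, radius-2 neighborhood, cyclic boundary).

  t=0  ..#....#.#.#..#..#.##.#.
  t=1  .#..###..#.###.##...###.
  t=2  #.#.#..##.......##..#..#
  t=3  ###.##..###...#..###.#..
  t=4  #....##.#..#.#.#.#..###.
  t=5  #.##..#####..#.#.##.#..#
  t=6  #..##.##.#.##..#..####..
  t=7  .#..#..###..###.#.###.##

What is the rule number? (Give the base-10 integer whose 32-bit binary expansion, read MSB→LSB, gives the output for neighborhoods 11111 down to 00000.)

  nb #####: next=.  (t=5,i=8, bit31=0)
  nb ####.: next=#  (t=5,i=9, bit30=1)
  nb ###.#: next=.  (t=1,i=13, bit29=0)
  nb ###..: next=.  (t=1,i=6, bit28=0)
  nb ##.##: next=.  (t=1,i=14, bit27=0)
  nb ##.#.: next=#  (t=0,i=21, bit26=1)
  nb ##..#: next=#  (t=1,i=7, bit25=1)
  nb ##...: next=#  (t=1,i=17, bit24=1)
  nb #.###: next=.  (t=1,i=11, bit23=0)
  nb #.##.: next=.  (t=0,i=19, bit22=0)
  nb #.#.#: next=#  (t=0,i=9, bit21=1)
  nb #.#..: next=#  (t=0,i=11, bit20=1)
  nb #..##: next=.  (t=1,i=3, bit19=0)
  nb #..#.: next=#  (t=0,i=13, bit18=1)
  nb #...#: next=.  (t=0,i=0, bit17=0)
  nb #....: next=#  (t=0,i=4, bit16=1)
  nb .####: next=#  (t=5,i=7, bit15=1)
  nb .###.: next=.  (t=1,i=5, bit14=0)
  nb .##.#: next=#  (t=0,i=20, bit13=1)
  nb .##..: next=#  (t=1,i=16, bit12=1)
  nb .#.##: next=.  (t=0,i=18, bit11=0)
  nb .#.#.: next=.  (t=0,i=8, bit10=0)
  nb .#..#: next=#  (t=0,i=12, bit9=1)
  nb .#...: next=.  (t=0,i=3, bit8=0)
  nb ..###: next=#  (t=1,i=4, bit7=1)
  nb ..##.: next=.  (t=2,i=7, bit6=0)
  nb ..#.#: next=.  (t=0,i=7, bit5=0)
  nb ..#..: next=.  (t=0,i=2, bit4=0)
  nb ...##: next=.  (t=1,i=19, bit3=0)
  nb ...#.: next=#  (t=0,i=1, bit2=1)
  nb ....#: next=#  (t=0,i=5, bit1=1)
  nb .....: next=.  (t=2,i=11, bit0=0)
  bits 01000111001101011011001010000110 = 1194701446

1194701446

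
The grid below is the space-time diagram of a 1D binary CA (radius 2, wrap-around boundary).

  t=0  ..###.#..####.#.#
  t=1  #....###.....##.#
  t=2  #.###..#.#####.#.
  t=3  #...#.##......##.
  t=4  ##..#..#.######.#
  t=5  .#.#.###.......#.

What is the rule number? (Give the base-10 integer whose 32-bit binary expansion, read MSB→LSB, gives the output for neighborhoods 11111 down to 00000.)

473240427

  nb #####: next=.  (t=2,i=11, bit31=0)
  nb ####.: next=.  (t=0,i=11, bit30=0)
  nb ###.#: next=.  (t=0,i=4, bit29=0)
  nb ###..: next=#  (t=1,i=7, bit28=1)
  nb ##.##: next=#  (t=1,i=15, bit27=1)
  nb ##.#.: next=#  (t=0,i=5, bit26=1)
  nb ##..#: next=.  (t=2,i=5, bit25=0)
  nb ##...: next=.  (t=1,i=1, bit24=0)
  nb #.###: next=.  (t=2,i=2, bit23=0)
  nb #.##.: next=.  (t=1,i=16, bit22=0)
  nb #.#.#: next=#  (t=0,i=14, bit21=1)
  nb #.#..: next=#  (t=0,i=6, bit20=1)
  nb #..##: next=.  (t=0,i=1, bit19=0)
  nb #..#.: next=#  (t=2,i=6, bit18=1)
  nb #...#: next=.  (t=3,i=2, bit17=0)
  nb #....: next=#  (t=1,i=2, bit16=1)
  nb .####: next=.  (t=0,i=10, bit15=0)
  nb .###.: next=.  (t=0,i=3, bit14=0)
  nb .##.#: next=.  (t=1,i=14, bit13=0)
  nb .##..: next=#  (t=1,i=0, bit12=1)
  nb .#.##: next=.  (t=2,i=1, bit11=0)
  nb .#.#.: next=.  (t=0,i=15, bit10=0)
  nb .#..#: next=#  (t=0,i=0, bit9=1)
  nb .#...: next=#  (t=3,i=1, bit8=1)
  nb ..###: next=.  (t=0,i=2, bit7=0)
  nb ..##.: next=#  (t=1,i=13, bit6=1)
  nb ..#.#: next=#  (t=2,i=7, bit5=1)
  nb ..#..: next=.  (t=4,i=4, bit4=0)
  nb ...##: next=#  (t=1,i=4, bit3=1)
  nb ...#.: next=.  (t=3,i=3, bit2=0)
  nb ....#: next=#  (t=1,i=3, bit1=1)
  nb .....: next=#  (t=1,i=10, bit0=1)
  bits 00011100001101010001001101101011 = 473240427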